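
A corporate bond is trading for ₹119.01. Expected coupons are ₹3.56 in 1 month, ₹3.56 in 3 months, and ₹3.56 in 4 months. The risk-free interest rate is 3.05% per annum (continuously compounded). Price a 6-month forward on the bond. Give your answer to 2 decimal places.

PV(coupons) I = 3.56·e^(−0.0305·1/12) + 3.56·e^(−0.0305·3/12) + 3.56·e^(−0.0305·4/12)
I = 3.5510 + 3.5330 + 3.5240 = 10.6080
F = (S − I)·e^(rT) = (119.01 − 10.6080) · e^(0.0305·6/12)
= 108.4020 · e^0.015250 = 108.4020 × 1.015367 = ₹110.07

₹110.07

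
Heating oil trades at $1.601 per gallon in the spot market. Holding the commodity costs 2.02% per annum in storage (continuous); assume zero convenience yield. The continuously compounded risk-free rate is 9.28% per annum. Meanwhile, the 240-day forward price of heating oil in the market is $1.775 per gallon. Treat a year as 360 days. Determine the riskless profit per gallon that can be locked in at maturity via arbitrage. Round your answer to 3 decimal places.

$0.049 per gallon

Fair forward: F* = S·e^(carry·T), with carry = (r + u) = 0.0928 + 0.0202 = 0.1130
F* = 1.601 · e^(0.1130 × 240/360) = 1.601 · e^0.075333 = 1.601 × 1.078243 = $1.7263
Market $1.775 > fair $1.7263: forward overpriced → cash-and-carry (buy spot, short the forward).
At maturity, profit = |F_mkt − F*| = |1.775 − 1.7263| = $0.049 per gallon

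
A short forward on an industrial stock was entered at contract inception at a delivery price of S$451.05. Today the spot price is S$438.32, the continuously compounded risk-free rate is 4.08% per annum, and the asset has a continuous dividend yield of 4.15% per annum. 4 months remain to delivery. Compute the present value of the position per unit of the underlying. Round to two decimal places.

Current fair forward for the remaining 4 months: F = S·e^((r − q)·T), (r − q) = 0.0408 − 0.0415 = -0.0007
F = 438.32 · e^(-0.0007 × 4/12) = 438.32 × 0.999767 = 438.2179
Value of long forward = (F − K)·e^(−rT) = (438.2179 − 451.05) · e^(−0.0408·4/12)
= -12.8321 × 0.986492 = -12.66
Short position value = −(long value) = S$12.66

S$12.66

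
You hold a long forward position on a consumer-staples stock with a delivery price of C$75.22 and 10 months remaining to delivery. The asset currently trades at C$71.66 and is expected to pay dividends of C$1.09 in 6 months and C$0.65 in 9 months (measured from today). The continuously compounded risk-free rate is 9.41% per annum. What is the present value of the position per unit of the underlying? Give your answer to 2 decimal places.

PV(remaining dividends) I = 1.09·e^(−0.0941·6/12) + 0.65·e^(−0.0941·9/12) = 1.6456
Current forward F = (S − I)·e^(rT) = (71.66 − 1.6456)·e^(0.0941·10/12) = 70.0144 × 1.081573 = 75.7257
Value (long) = (F − K)·e^(−rT) = (75.7257 − 75.22) × 0.924579 = 0.4676
Value = C$0.47

C$0.47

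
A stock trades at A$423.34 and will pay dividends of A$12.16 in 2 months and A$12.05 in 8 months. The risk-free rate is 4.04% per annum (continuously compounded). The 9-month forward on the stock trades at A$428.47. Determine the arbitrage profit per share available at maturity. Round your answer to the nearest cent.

PV(dividends) I = 12.16·e^(−0.0404·2/12) + 12.05·e^(−0.0404·8/12) = 23.8082
Fair forward F* = (S − I)·e^(rT) = (423.34 − 23.8082)·e^0.030300 = 399.5318 × 1.030764 = 411.8230
Market A$428.47 > fair 411.8230: forward overpriced → cash-and-carry (borrow at r, buy the stock and collect the dividends, short the forward).
Profit at T = |F_mkt − F*| = |428.47 − 411.8230| = A$16.65 per share

A$16.65 per share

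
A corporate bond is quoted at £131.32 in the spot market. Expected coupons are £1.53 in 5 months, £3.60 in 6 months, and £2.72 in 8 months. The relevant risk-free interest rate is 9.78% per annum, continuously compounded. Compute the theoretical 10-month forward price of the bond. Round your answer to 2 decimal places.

£134.39

PV(coupons) I = 1.53·e^(−0.0978·5/12) + 3.60·e^(−0.0978·6/12) + 2.72·e^(−0.0978·8/12)
I = 1.4689 + 3.4282 + 2.5483 = 7.4454
F = (S − I)·e^(rT) = (131.32 − 7.4454) · e^(0.0978·10/12)
= 123.8746 · e^0.081500 = 123.8746 × 1.084913 = £134.39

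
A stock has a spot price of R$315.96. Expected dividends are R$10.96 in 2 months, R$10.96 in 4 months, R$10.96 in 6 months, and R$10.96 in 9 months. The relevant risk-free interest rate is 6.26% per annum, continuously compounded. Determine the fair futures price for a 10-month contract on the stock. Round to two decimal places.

PV(dividends) I = 10.96·e^(−0.0626·2/12) + 10.96·e^(−0.0626·4/12) + 10.96·e^(−0.0626·6/12) + 10.96·e^(−0.0626·9/12)
I = 10.8462 + 10.7337 + 10.6223 + 10.4573 = 42.6595
F = (S − I)·e^(rT) = (315.96 − 42.6595) · e^(0.0626·10/12)
= 273.3005 · e^0.052167 = 273.3005 × 1.053552 = R$287.94

R$287.94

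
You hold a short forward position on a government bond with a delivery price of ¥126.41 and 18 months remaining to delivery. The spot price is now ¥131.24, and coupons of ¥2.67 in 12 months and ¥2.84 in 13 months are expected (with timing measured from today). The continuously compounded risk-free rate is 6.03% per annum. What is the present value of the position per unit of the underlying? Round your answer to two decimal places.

-¥10.59

PV(remaining coupons) I = 2.67·e^(−0.0603·12/12) + 2.84·e^(−0.0603·13/12) = 5.1742
Current forward F = (S − I)·e^(rT) = (131.24 − 5.1742)·e^(0.0603·18/12) = 126.0658 × 1.094667 = 138.0001
Value (long) = (F − K)·e^(−rT) = (138.0001 − 126.41) × 0.913520 = 10.5878
Short position value = −(long value) = -¥10.59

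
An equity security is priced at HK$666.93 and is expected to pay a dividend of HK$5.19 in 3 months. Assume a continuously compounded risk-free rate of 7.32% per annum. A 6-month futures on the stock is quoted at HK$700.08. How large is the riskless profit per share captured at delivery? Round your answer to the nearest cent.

PV(dividends) I = 5.19·e^(−0.0732·3/12) = 5.0959
Fair futures F* = (S − I)·e^(rT) = (666.93 − 5.0959)·e^0.036600 = 661.8341 × 1.037278 = 686.5060
Market HK$700.08 > fair 686.5060: forward overpriced → cash-and-carry (borrow at r, buy the stock and collect the dividends, short the forward).
Profit at T = |F_mkt − F*| = |700.08 − 686.5060| = HK$13.57 per share

HK$13.57 per share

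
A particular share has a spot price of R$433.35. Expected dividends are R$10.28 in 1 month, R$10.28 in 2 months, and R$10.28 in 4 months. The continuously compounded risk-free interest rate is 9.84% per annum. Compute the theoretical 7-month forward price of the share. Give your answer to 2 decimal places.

PV(dividends) I = 10.28·e^(−0.0984·1/12) + 10.28·e^(−0.0984·2/12) + 10.28·e^(−0.0984·4/12)
I = 10.1960 + 10.1128 + 9.9483 = 30.2571
F = (S − I)·e^(rT) = (433.35 − 30.2571) · e^(0.0984·7/12)
= 403.0929 · e^0.057400 = 403.0929 × 1.059079 = R$426.91

R$426.91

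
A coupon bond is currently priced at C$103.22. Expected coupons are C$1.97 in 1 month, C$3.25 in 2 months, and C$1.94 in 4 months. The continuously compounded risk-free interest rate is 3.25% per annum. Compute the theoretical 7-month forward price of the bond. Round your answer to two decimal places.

C$97.94

PV(coupons) I = 1.97·e^(−0.0325·1/12) + 3.25·e^(−0.0325·2/12) + 1.94·e^(−0.0325·4/12)
I = 1.9647 + 3.2324 + 1.9191 = 7.1162
F = (S − I)·e^(rT) = (103.22 − 7.1162) · e^(0.0325·7/12)
= 96.1038 · e^0.018958 = 96.1038 × 1.019139 = C$97.94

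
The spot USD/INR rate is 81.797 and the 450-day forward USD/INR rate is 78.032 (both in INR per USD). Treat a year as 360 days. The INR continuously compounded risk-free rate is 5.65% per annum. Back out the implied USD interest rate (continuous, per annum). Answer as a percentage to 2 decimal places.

9.42%

F = S·e^((r_INR − r_USD)T) ⇒ r_USD = r_INR − ln(F/S)/T
ln(78.032/81.797) = -0.047122; /(450/360) = -0.037698
r_USD = 0.0565 + 0.037698 = 0.094198
r_USD = 9.42%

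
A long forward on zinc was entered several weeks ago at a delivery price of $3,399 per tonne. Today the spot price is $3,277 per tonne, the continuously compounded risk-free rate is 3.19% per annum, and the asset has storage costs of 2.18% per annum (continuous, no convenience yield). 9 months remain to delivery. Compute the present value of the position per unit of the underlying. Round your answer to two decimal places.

$12.38 per tonne

Current fair forward for the remaining 9 months: F = S·e^((r + u)·T), (r + u) = 0.0319 + 0.0218 = 0.0537
F = 3277 · e^(0.0537 × 9/12) = 3277 × 1.04109704 = 3411.6750
Value of long forward = (F − K)·e^(−rT) = (3411.6750 − 3399) · e^(−0.0319·9/12)
= 12.6750 × 0.97635893 = 12.38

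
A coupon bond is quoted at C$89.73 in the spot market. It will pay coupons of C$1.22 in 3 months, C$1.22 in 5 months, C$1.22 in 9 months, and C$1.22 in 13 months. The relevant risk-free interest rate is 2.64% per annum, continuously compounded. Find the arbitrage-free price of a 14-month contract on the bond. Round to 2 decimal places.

PV(coupons) I = 1.22·e^(−0.0264·3/12) + 1.22·e^(−0.0264·5/12) + 1.22·e^(−0.0264·9/12) + 1.22·e^(−0.0264·13/12)
I = 1.2120 + 1.2067 + 1.1961 + 1.1856 = 4.8004
F = (S − I)·e^(rT) = (89.73 − 4.8004) · e^(0.0264·14/12)
= 84.9296 · e^0.030800 = 84.9296 × 1.031279 = C$87.59

C$87.59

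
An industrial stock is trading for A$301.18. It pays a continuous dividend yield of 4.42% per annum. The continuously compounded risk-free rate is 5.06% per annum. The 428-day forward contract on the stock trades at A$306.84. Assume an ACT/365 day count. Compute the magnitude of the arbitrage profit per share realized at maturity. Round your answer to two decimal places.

A$3.39 per share

Fair forward: F* = S·e^(carry·T), with carry = (r − q) = 0.0506 − 0.0442 = 0.0064
F* = 301.18 · e^(0.0064 × 428/365) = 301.18 · e^0.007505 = 301.18 × 1.007533 = A$303.4488
Market A$306.84 > fair A$303.4488: forward overpriced → cash-and-carry (buy spot, short the forward).
At maturity, profit = |F_mkt − F*| = |306.84 − 303.4488| = A$3.39 per share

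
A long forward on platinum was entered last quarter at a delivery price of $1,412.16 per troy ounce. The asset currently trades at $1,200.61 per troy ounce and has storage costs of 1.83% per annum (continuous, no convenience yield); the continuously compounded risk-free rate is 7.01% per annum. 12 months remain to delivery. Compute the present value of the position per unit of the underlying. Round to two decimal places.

-$93.77 per troy ounce

Current fair forward for the remaining 12 months: F = S·e^((r + u)·T), (r + u) = 0.0701 + 0.0183 = 0.0884
F = 1200.61 · e^(0.0884 × 12/12) = 1200.61 × 1.09242500 = 1311.5764
Value of long forward = (F − K)·e^(−rT) = (1311.5764 − 1412.16) · e^(−0.0701·12/12)
= -100.5836 × 0.93230059 = -93.77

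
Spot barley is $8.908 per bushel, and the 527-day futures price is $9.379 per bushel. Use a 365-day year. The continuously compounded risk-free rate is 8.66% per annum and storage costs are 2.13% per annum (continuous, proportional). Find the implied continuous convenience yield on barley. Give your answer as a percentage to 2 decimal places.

F = S·e^((r+u−y)T) ⇒ (r+u−y) = ln(F/S)/T
ln(9.379/8.908) = 0.051523; /T ⇒ 0.035685
y = r + u − ln(F/S)/T = 0.0866 + 0.0213 − 0.035685 = 0.072215
y = 7.22%

7.22%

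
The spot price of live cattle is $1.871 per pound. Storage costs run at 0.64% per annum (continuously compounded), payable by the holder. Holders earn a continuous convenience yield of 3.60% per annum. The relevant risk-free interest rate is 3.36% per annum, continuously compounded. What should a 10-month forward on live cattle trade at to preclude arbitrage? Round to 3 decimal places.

Net carry = r + u − y = 0.0336 + 0.0064 − 0.0360 = 0.0040
F = S·e^((r+u−y)T) = 1.871 · e^(0.0040 × 10/12) = 1.871 · e^0.003333
= 1.871 × 1.003339 = $1.877 per pound

$1.877 per pound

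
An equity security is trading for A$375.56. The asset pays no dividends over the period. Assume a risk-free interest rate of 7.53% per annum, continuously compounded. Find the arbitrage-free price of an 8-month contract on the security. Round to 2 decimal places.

F = S·e^(rT) = 375.56 · e^(0.0753 × 8/12)
= 375.56 · e^0.050200 = 375.56 × 1.051481
F = A$394.89

A$394.89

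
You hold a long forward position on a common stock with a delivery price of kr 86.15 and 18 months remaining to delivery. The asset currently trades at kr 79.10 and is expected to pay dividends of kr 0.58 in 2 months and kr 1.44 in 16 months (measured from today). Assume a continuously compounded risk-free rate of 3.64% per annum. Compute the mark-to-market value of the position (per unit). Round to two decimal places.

PV(remaining dividends) I = 0.58·e^(−0.0364·2/12) + 1.44·e^(−0.0364·16/12) = 1.9483
Current forward F = (S − I)·e^(rT) = (79.10 − 1.9483)·e^(0.0364·18/12) = 77.1517 × 1.056118 = 81.4813
Value (long) = (F − K)·e^(−rT) = (81.4813 − 86.15) × 0.946864 = -4.4206
Value = -kr 4.42

-kr 4.42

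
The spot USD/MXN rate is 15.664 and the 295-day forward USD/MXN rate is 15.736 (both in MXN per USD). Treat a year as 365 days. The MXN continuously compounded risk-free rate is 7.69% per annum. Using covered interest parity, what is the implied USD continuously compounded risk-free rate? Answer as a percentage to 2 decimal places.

F = S·e^((r_MXN − r_USD)T) ⇒ r_USD = r_MXN − ln(F/S)/T
ln(15.736/15.664) = 0.004586; /(295/365) = 0.005674
r_USD = 0.0769 − 0.005674 = 0.071226
r_USD = 7.12%

7.12%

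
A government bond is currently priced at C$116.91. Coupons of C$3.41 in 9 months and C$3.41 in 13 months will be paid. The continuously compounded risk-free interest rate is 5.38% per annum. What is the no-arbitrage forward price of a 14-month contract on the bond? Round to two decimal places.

PV(coupons) I = 3.41·e^(−0.0538·9/12) + 3.41·e^(−0.0538·13/12)
I = 3.2751 + 3.2169 = 6.4920
F = (S − I)·e^(rT) = (116.91 − 6.4920) · e^(0.0538·14/12)
= 110.4180 · e^0.062767 = 110.4180 × 1.064779 = C$117.57

C$117.57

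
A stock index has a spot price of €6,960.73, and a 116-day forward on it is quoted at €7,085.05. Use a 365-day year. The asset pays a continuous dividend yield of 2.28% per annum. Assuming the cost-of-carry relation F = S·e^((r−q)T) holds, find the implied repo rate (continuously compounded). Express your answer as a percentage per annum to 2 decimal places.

From F = S·e^((r−q)T): (r − q) = ln(F/S)/T
ln(7085.05/6960.73) = ln(1.017860) = 0.017702
(r − q) = 0.017702 / (116/365) = 0.055700
r = ln(F/S)/T + q = 0.055700 + 0.0228 = 0.078500
r = 7.85%

7.85%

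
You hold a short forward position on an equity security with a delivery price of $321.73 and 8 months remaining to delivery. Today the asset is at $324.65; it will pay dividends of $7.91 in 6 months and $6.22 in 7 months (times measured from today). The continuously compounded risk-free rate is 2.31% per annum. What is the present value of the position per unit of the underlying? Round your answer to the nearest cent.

$6.12

PV(remaining dividends) I = 7.91·e^(−0.0231·6/12) + 6.22·e^(−0.0231·7/12) = 13.9559
Current forward F = (S − I)·e^(rT) = (324.65 − 13.9559)·e^(0.0231·8/12) = 310.6941 × 1.015519 = 315.5158
Value (long) = (F − K)·e^(−rT) = (315.5158 − 321.73) × 0.984718 = -6.1192
Short position value = −(long value) = $6.12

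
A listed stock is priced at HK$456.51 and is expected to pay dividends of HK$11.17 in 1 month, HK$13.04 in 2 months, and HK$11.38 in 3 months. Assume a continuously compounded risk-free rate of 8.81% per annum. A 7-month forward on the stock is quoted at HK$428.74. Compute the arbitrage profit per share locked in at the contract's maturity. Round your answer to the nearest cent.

PV(dividends) I = 11.17·e^(−0.0881·1/12) + 13.04·e^(−0.0881·2/12) + 11.38·e^(−0.0881·3/12) = 35.0703
Fair forward F* = (S − I)·e^(rT) = (456.51 − 35.0703)·e^0.051392 = 421.4397 × 1.052735 = 443.6643
Market HK$428.74 < fair 443.6643: forward underpriced → reverse cash-and-carry (short the stock, invest proceeds at r, pay the dividends, go long the forward).
Profit at T = |F_mkt − F*| = |428.74 − 443.6643| = HK$14.92 per share

HK$14.92 per share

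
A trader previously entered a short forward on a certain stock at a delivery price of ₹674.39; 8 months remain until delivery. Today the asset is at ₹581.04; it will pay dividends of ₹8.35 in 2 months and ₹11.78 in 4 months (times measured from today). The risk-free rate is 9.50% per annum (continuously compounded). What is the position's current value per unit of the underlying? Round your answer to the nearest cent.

₹71.59

PV(remaining dividends) I = 8.35·e^(−0.0950·2/12) + 11.78·e^(−0.0950·4/12) = 19.6316
Current forward F = (S − I)·e^(rT) = (581.04 − 19.6316)·e^(0.0950·8/12) = 561.4084 × 1.065382 = 598.1144
Value (long) = (F − K)·e^(−rT) = (598.1144 − 674.39) × 0.938631 = -71.5946
Short position value = −(long value) = ₹71.59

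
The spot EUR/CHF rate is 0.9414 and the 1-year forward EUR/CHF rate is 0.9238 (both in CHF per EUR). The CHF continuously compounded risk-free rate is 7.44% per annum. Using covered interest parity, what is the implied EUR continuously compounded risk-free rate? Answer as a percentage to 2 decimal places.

9.33%

F = S·e^((r_CHF − r_EUR)T) ⇒ r_EUR = r_CHF − ln(F/S)/T
ln(0.9238/0.9414) = -0.018873; /(1) = -0.018873
r_EUR = 0.0744 + 0.018873 = 0.093273
r_EUR = 9.33%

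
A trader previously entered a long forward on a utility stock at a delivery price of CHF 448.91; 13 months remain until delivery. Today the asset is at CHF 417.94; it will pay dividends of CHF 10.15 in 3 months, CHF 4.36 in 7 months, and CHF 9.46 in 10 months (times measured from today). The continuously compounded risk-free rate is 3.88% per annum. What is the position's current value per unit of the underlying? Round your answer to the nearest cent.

-CHF 35.97

PV(remaining dividends) I = 10.15·e^(−0.0388·3/12) + 4.36·e^(−0.0388·7/12) + 9.46·e^(−0.0388·10/12) = 23.4735
Current forward F = (S − I)·e^(rT) = (417.94 − 23.4735)·e^(0.0388·13/12) = 394.4665 × 1.042929 = 411.4006
Value (long) = (F − K)·e^(−rT) = (411.4006 − 448.91) × 0.958838 = -35.9654
Value = -CHF 35.97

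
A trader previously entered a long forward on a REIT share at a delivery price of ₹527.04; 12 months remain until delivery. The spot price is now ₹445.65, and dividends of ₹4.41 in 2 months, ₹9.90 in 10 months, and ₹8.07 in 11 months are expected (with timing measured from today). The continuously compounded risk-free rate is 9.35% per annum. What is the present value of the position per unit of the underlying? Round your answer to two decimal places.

-₹55.25

PV(remaining dividends) I = 4.41·e^(−0.0935·2/12) + 9.90·e^(−0.0935·10/12) + 8.07·e^(−0.0935·11/12) = 20.9069
Current forward F = (S − I)·e^(rT) = (445.65 − 20.9069)·e^(0.0935·12/12) = 424.7431 × 1.098011 = 466.3726
Value (long) = (F − K)·e^(−rT) = (466.3726 − 527.04) × 0.910738 = -55.2521
Value = -₹55.25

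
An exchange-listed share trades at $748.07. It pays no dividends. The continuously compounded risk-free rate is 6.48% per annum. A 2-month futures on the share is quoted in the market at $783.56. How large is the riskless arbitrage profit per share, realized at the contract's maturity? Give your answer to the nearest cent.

$27.37 per share

Fair futures: F* = S·e^(carry·T), with carry = r = 0.0648
F* = 748.07 · e^(0.0648 × 2/12) = 748.07 · e^0.010800 = 748.07 × 1.010859 = $756.1933
Market $783.56 > fair $756.1933: forward overpriced → cash-and-carry (buy spot, short the forward).
At maturity, profit = |F_mkt − F*| = |783.56 − 756.1933| = $27.37 per share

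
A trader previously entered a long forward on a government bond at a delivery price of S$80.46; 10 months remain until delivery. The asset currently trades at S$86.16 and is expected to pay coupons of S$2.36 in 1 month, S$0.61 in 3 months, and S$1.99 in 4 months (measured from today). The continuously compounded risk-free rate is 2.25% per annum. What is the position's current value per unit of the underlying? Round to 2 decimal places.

S$2.26

PV(remaining coupons) I = 2.36·e^(−0.0225·1/12) + 0.61·e^(−0.0225·3/12) + 1.99·e^(−0.0225·4/12) = 4.9373
Current forward F = (S − I)·e^(rT) = (86.16 − 4.9373)·e^(0.0225·10/12) = 81.2227 × 1.018927 = 82.7600
Value (long) = (F − K)·e^(−rT) = (82.7600 − 80.46) × 0.981425 = 2.2573
Value = S$2.26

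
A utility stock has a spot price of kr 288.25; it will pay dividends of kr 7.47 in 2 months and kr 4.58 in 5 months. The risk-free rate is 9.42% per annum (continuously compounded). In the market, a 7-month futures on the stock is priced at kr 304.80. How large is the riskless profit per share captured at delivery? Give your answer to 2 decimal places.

PV(dividends) I = 7.47·e^(−0.0942·2/12) + 4.58·e^(−0.0942·5/12) = 11.7574
Fair futures F* = (S − I)·e^(rT) = (288.25 − 11.7574)·e^0.054950 = 276.4926 × 1.056488 = 292.1111
Market kr 304.80 > fair 292.1111: forward overpriced → cash-and-carry (borrow at r, buy the stock and collect the dividends, short the forward).
Profit at T = |F_mkt − F*| = |304.80 − 292.1111| = kr 12.69 per share

kr 12.69 per share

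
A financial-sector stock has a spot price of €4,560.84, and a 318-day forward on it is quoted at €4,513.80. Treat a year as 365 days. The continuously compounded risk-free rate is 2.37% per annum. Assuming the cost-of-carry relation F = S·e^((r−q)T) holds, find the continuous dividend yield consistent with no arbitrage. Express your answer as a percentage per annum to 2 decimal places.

From F = S·e^((r−q)T): (r − q) = ln(F/S)/T
ln(4513.80/4560.84) = ln(0.989686) = -0.010368
(r − q) = -0.010368 / (318/365) = -0.011900
q = r − ln(F/S)/T = 0.0237 + 0.011900 = 0.035600
q = 3.56%

3.56%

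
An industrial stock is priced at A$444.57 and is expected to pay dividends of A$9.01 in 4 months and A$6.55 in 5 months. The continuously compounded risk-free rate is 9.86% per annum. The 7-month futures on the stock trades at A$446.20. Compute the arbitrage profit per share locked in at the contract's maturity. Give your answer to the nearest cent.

A$8.80 per share

PV(dividends) I = 9.01·e^(−0.0986·4/12) + 6.55·e^(−0.0986·5/12) = 15.0050
Fair futures F* = (S − I)·e^(rT) = (444.57 − 15.0050)·e^0.057517 = 429.5650 × 1.059203 = 454.9965
Market A$446.20 < fair 454.9965: forward underpriced → reverse cash-and-carry (short the stock, invest proceeds at r, pay the dividends, go long the forward).
Profit at T = |F_mkt − F*| = |446.20 − 454.9965| = A$8.80 per share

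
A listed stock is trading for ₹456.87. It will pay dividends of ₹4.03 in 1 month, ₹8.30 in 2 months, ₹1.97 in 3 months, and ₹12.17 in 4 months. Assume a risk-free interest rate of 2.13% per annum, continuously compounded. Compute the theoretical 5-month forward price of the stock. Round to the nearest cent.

PV(dividends) I = 4.03·e^(−0.0213·1/12) + 8.30·e^(−0.0213·2/12) + 1.97·e^(−0.0213·3/12) + 12.17·e^(−0.0213·4/12)
I = 4.0229 + 8.2706 + 1.9595 + 12.0839 = 26.3369
F = (S − I)·e^(rT) = (456.87 − 26.3369) · e^(0.0213·5/12)
= 430.5331 · e^0.008875 = 430.5331 × 1.008914 = ₹434.37

₹434.37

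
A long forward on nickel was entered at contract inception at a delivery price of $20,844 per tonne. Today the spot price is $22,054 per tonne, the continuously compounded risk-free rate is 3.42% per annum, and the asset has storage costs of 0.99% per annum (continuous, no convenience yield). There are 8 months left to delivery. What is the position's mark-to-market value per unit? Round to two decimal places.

$1825.90 per tonne

Current fair forward for the remaining 8 months: F = S·e^((r + u)·T), (r + u) = 0.0342 + 0.0099 = 0.0441
F = 22054 · e^(0.0441 × 8/12) = 22054 × 1.02983645 = 22712.0131
Value of long forward = (F − K)·e^(−rT) = (22712.0131 − 20844) · e^(−0.0342·8/12)
= 1868.0131 × 0.97745796 = 1825.90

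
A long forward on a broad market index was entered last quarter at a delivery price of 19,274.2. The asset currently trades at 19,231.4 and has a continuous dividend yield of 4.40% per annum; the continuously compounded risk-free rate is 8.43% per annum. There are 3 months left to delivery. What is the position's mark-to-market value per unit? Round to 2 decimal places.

Current fair forward for the remaining 3 months: F = S·e^((r − q)·T), (r − q) = 0.0843 − 0.0440 = 0.0403
F = 19231.4 · e^(0.0403 × 3/12) = 19231.4 × 1.01012592 = 19426.1356
Value of long forward = (F − K)·e^(−rT) = (19426.1356 − 19274.2) · e^(−0.0843·3/12)
= 151.9356 × 0.97914553 = 148.77

148.77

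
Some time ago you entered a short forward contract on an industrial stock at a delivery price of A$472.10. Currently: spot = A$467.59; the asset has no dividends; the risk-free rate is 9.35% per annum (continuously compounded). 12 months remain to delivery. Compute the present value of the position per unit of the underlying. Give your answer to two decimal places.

-A$37.63

Current fair forward for the remaining 12 months: F = S·e^(r·T), r = 0.0935
F = 467.59 · e^(0.0935 × 12/12) = 467.59 × 1.098011 = 513.4190
Value of long forward = (F − K)·e^(−rT) = (513.4190 − 472.10) · e^(−0.0935·12/12)
= 41.3190 × 0.910738 = 37.63
Short position value = −(long value) = -A$37.63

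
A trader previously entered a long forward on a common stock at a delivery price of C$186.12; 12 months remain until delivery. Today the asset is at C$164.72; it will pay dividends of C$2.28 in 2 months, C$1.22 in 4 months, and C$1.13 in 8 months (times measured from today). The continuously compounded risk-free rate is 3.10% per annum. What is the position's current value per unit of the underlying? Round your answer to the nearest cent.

PV(remaining dividends) I = 2.28·e^(−0.0310·2/12) + 1.22·e^(−0.0310·4/12) + 1.13·e^(−0.0310·8/12) = 4.5826
Current forward F = (S − I)·e^(rT) = (164.72 − 4.5826)·e^(0.0310·12/12) = 160.1374 × 1.031486 = 165.1795
Value (long) = (F − K)·e^(−rT) = (165.1795 − 186.12) × 0.969476 = -20.3013
Value = -C$20.30

-C$20.30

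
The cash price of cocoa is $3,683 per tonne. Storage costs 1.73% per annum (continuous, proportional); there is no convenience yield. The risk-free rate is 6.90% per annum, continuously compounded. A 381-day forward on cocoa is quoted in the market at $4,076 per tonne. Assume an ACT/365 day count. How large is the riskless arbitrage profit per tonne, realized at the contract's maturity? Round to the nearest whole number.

$46 per tonne

Fair forward: F* = S·e^(carry·T), with carry = (r + u) = 0.0690 + 0.0173 = 0.0863
F* = 3683 · e^(0.0863 × 381/365) = 3683 · e^0.090083 = 3683 × 1.094265 = $4030.1780
Market $4076 > fair $4030.1780: forward overpriced → cash-and-carry (buy spot, short the forward).
At maturity, profit = |F_mkt − F*| = |4076 − 4030.1780| = $46 per tonne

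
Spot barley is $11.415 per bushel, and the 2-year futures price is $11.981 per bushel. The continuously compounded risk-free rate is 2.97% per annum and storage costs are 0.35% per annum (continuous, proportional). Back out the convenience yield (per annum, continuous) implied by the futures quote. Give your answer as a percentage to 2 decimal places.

0.90%

F = S·e^((r+u−y)T) ⇒ (r+u−y) = ln(F/S)/T
ln(11.981/11.415) = 0.048394; /T ⇒ 0.024197
y = r + u − ln(F/S)/T = 0.0297 + 0.0035 − 0.024197 = 0.009003
y = 0.90%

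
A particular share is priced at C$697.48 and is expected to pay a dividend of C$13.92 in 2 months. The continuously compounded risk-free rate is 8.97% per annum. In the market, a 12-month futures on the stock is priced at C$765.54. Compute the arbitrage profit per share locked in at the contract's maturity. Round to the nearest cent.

C$17.60 per share

PV(dividends) I = 13.92·e^(−0.0897·2/12) = 13.7134
Fair futures F* = (S − I)·e^(rT) = (697.48 − 13.7134)·e^0.089700 = 683.7666 × 1.093846 = 747.9354
Market C$765.54 > fair 747.9354: forward overpriced → cash-and-carry (borrow at r, buy the stock and collect the dividends, short the forward).
Profit at T = |F_mkt − F*| = |765.54 − 747.9354| = C$17.60 per share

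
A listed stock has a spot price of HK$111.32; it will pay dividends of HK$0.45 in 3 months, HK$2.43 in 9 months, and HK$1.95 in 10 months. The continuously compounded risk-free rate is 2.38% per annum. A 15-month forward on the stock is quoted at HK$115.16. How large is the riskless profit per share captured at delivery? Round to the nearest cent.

PV(dividends) I = 0.45·e^(−0.0238·3/12) + 2.43·e^(−0.0238·9/12) + 1.95·e^(−0.0238·10/12) = 4.7460
Fair forward F* = (S − I)·e^(rT) = (111.32 − 4.7460)·e^0.029750 = 106.5740 × 1.030197 = 109.7922
Market HK$115.16 > fair 109.7922: forward overpriced → cash-and-carry (borrow at r, buy the stock and collect the dividends, short the forward).
Profit at T = |F_mkt − F*| = |115.16 − 109.7922| = HK$5.37 per share

HK$5.37 per share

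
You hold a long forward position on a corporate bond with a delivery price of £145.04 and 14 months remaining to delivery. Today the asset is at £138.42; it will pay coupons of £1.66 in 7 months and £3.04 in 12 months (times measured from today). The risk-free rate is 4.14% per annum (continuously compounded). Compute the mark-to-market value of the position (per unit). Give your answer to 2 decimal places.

PV(remaining coupons) I = 1.66·e^(−0.0414·7/12) + 3.04·e^(−0.0414·12/12) = 4.5371
Current forward F = (S − I)·e^(rT) = (138.42 − 4.5371)·e^(0.0414·14/12) = 133.8829 × 1.049485 = 140.5081
Value (long) = (F − K)·e^(−rT) = (140.5081 − 145.04) × 0.952848 = -4.3182
Value = -£4.32

-£4.32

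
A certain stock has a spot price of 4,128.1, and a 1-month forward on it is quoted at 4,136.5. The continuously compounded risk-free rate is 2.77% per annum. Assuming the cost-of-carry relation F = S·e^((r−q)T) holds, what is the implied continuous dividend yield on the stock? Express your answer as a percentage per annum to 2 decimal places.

0.33%

From F = S·e^((r−q)T): (r − q) = ln(F/S)/T
ln(4136.5/4128.1) = ln(1.002035) = 0.002033
(r − q) = 0.002033 / (1/12) = 0.024396
q = r − ln(F/S)/T = 0.0277 − 0.024396 = 0.003304
q = 0.33%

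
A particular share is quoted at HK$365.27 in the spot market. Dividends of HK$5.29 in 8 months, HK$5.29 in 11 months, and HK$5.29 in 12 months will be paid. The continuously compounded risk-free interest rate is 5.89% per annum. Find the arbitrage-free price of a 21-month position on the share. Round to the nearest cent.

PV(dividends) I = 5.29·e^(−0.0589·8/12) + 5.29·e^(−0.0589·11/12) + 5.29·e^(−0.0589·12/12)
I = 5.0863 + 5.0120 + 4.9874 = 15.0857
F = (S − I)·e^(rT) = (365.27 − 15.0857) · e^(0.0589·21/12)
= 350.1843 · e^0.103075 = 350.1843 × 1.108575 = HK$388.21

HK$388.21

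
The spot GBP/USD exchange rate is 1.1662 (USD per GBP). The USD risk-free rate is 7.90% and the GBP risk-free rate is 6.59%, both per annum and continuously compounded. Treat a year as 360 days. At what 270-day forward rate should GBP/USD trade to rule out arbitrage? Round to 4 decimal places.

F = S·e^((r_USD − r_GBP)T) = 1.1662 · e^((0.0790 − 0.0659) × 270/360)
= 1.1662 · e^0.009825 = 1.1662 × 1.009873
F = 1.1777 USD per GBP

1.1777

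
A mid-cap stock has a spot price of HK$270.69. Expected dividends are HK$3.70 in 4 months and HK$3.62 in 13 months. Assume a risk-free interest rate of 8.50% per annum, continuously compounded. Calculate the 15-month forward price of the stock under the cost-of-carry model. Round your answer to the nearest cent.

PV(dividends) I = 3.70·e^(−0.0850·4/12) + 3.62·e^(−0.0850·13/12)
I = 3.5966 + 3.3015 = 6.8981
F = (S − I)·e^(rT) = (270.69 − 6.8981) · e^(0.0850·15/12)
= 263.7919 · e^0.106250 = 263.7919 × 1.112100 = HK$293.36

HK$293.36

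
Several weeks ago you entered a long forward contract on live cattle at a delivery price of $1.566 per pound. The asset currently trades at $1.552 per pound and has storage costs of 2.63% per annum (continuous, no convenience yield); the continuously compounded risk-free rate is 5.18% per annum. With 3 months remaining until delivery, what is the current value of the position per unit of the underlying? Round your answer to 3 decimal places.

Current fair forward for the remaining 3 months: F = S·e^((r + u)·T), (r + u) = 0.0518 + 0.0263 = 0.0781
F = 1.552 · e^(0.0781 × 3/12) = 1.552 × 1.019717 = 1.5826
Value of long forward = (F − K)·e^(−rT) = (1.5826 − 1.566) · e^(−0.0518·3/12)
= 0.0166 × 0.987133 = 0.016

$0.016 per pound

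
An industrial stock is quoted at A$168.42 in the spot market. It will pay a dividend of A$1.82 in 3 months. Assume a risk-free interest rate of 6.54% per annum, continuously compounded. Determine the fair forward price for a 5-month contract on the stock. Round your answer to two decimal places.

A$171.23

PV(dividends) I = 1.82·e^(−0.0654·3/12)
I = 1.7905
F = (S − I)·e^(rT) = (168.42 − 1.7905) · e^(0.0654·5/12)
= 166.6295 · e^0.027250 = 166.6295 × 1.027625 = A$171.23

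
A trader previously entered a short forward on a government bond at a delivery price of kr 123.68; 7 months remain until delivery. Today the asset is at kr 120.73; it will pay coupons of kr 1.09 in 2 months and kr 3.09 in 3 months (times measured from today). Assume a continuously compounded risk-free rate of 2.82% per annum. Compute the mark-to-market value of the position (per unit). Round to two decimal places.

PV(remaining coupons) I = 1.09·e^(−0.0282·2/12) + 3.09·e^(−0.0282·3/12) = 4.1532
Current forward F = (S − I)·e^(rT) = (120.73 − 4.1532)·e^(0.0282·7/12) = 116.5768 × 1.016586 = 118.5103
Value (long) = (F − K)·e^(−rT) = (118.5103 − 123.68) × 0.983685 = -5.0854
Short position value = −(long value) = kr 5.09

kr 5.09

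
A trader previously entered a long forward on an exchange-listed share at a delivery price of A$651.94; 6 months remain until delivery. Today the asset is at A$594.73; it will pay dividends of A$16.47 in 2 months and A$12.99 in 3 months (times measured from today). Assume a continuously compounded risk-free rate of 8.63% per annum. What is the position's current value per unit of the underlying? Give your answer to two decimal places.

-A$58.62

PV(remaining dividends) I = 16.47·e^(−0.0863·2/12) + 12.99·e^(−0.0863·3/12) = 28.9475
Current forward F = (S − I)·e^(rT) = (594.73 − 28.9475)·e^(0.0863·6/12) = 565.7825 × 1.044094 = 590.7301
Value (long) = (F − K)·e^(−rT) = (590.7301 − 651.94) × 0.957768 = -58.6249
Value = -A$58.62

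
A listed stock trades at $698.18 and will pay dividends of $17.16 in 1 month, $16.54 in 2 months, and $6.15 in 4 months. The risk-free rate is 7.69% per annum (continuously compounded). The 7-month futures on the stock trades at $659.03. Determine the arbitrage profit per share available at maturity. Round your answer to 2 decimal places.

$30.00 per share

PV(dividends) I = 17.16·e^(−0.0769·1/12) + 16.54·e^(−0.0769·2/12) + 6.15·e^(−0.0769·4/12) = 39.3741
Fair futures F* = (S − I)·e^(rT) = (698.18 − 39.3741)·e^0.044858 = 658.8059 × 1.045879 = 689.0313
Market $659.03 < fair 689.0313: forward underpriced → reverse cash-and-carry (short the stock, invest proceeds at r, pay the dividends, go long the forward).
Profit at T = |F_mkt − F*| = |659.03 − 689.0313| = $30.00 per share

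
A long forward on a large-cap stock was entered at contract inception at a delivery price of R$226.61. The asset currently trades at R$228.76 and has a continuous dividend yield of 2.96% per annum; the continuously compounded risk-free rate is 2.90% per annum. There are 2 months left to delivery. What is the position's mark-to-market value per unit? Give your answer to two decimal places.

R$2.12

Current fair forward for the remaining 2 months: F = S·e^((r − q)·T), (r − q) = 0.0290 − 0.0296 = -0.0006
F = 228.76 · e^(-0.0006 × 2/12) = 228.76 × 0.999900 = 228.7371
Value of long forward = (F − K)·e^(−rT) = (228.7371 − 226.61) · e^(−0.0290·2/12)
= 2.1271 × 0.995178 = 2.12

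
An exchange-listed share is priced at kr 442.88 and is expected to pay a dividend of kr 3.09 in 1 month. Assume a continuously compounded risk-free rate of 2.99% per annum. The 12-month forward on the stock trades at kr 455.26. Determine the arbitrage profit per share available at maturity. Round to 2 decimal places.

PV(dividends) I = 3.09·e^(−0.0299·1/12) = 3.0823
Fair forward F* = (S − I)·e^(rT) = (442.88 − 3.0823)·e^0.029900 = 439.7977 × 1.030351 = 453.1460
Market kr 455.26 > fair 453.1460: forward overpriced → cash-and-carry (borrow at r, buy the stock and collect the dividends, short the forward).
Profit at T = |F_mkt − F*| = |455.26 − 453.1460| = kr 2.11 per share

kr 2.11 per share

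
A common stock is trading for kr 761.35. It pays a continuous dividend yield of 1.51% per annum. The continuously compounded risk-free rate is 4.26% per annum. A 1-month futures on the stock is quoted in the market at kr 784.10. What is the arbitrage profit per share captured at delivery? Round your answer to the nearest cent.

kr 21.00 per share

Fair futures: F* = S·e^(carry·T), with carry = (r − q) = 0.0426 − 0.0151 = 0.0275
F* = 761.35 · e^(0.0275 × 1/12) = 761.35 · e^0.002292 = 761.35 × 1.002295 = kr 763.0973
Market kr 784.10 > fair kr 763.0973: forward overpriced → cash-and-carry (buy spot, short the forward).
At maturity, profit = |F_mkt − F*| = |784.10 − 763.0973| = kr 21.00 per share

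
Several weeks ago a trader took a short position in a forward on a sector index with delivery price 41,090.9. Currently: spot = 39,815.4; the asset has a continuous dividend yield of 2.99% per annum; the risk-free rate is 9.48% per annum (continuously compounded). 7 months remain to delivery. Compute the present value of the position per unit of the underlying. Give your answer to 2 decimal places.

Current fair forward for the remaining 7 months: F = S·e^((r − q)·T), (r − q) = 0.0948 − 0.0299 = 0.0649
F = 39815.4 · e^(0.0649 × 7/12) = 39815.4 × 1.03858409 = 41351.6410
Value of long forward = (F − K)·e^(−rT) = (41351.6410 − 41090.9) · e^(−0.0948·7/12)
= 260.7410 × 0.94620124 = 246.71
Short position value = −(long value) = -246.71

-246.71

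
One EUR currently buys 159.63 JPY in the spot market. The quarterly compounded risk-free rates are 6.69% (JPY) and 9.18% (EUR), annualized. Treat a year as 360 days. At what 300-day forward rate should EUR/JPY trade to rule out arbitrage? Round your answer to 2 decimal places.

By covered interest parity, F = S · (1+r_JPY/4)^(4T) / (1+r_EUR/4)^(4T)
= 159.63 × 1.056846 / 1.078569 = 159.63 × 0.979859
F = 156.41 JPY per EUR

156.41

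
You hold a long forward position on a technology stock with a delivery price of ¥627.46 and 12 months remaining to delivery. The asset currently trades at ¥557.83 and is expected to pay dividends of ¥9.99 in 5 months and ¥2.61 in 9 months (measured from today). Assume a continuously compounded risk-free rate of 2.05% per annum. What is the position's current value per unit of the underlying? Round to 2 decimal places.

-¥69.37

PV(remaining dividends) I = 9.99·e^(−0.0205·5/12) + 2.61·e^(−0.0205·9/12) = 12.4752
Current forward F = (S − I)·e^(rT) = (557.83 − 12.4752)·e^(0.0205·12/12) = 545.3548 × 1.020712 = 556.6502
Value (long) = (F − K)·e^(−rT) = (556.6502 − 627.46) × 0.979709 = -69.3730
Value = -¥69.37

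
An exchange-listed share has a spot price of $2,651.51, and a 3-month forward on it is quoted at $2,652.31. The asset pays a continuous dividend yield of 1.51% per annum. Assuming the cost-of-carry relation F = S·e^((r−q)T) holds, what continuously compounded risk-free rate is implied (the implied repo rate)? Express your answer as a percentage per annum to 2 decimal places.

From F = S·e^((r−q)T): (r − q) = ln(F/S)/T
ln(2652.31/2651.51) = ln(1.000302) = 0.000302
(r − q) = 0.000302 / (3/12) = 0.001208
r = ln(F/S)/T + q = 0.001208 + 0.0151 = 0.016308
r = 1.63%

1.63%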